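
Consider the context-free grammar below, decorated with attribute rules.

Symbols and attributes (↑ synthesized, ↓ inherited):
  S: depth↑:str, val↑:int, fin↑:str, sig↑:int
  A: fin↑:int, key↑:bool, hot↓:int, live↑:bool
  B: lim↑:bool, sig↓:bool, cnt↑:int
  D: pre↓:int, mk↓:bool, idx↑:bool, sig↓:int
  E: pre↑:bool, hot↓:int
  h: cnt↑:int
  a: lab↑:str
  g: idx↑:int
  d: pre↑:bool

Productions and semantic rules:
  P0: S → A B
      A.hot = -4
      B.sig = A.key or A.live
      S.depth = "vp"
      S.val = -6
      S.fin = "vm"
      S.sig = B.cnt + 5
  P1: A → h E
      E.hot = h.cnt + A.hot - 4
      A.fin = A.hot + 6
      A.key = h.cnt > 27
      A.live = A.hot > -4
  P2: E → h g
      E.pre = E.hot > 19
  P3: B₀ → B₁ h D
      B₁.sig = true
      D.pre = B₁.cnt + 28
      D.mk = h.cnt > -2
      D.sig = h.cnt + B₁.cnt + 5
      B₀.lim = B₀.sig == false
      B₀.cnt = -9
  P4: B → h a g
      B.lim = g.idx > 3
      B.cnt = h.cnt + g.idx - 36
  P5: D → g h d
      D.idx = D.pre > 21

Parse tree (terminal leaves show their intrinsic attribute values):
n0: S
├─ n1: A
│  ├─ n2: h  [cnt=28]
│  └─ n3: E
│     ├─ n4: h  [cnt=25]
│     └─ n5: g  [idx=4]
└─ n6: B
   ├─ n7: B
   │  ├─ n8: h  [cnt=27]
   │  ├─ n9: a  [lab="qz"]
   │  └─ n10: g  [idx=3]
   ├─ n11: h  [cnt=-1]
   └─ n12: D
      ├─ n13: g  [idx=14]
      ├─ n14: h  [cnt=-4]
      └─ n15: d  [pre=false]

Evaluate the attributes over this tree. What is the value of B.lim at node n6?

1. n1.hot = -4  [-4]
2. n2.cnt = 28  [terminal]
3. n3.hot = 20  [h.cnt + A.hot - 4]
4. n4.cnt = 25  [terminal]
5. n5.idx = 4  [terminal]
6. n3.pre = true  [E.hot > 19]
7. n1.fin = 2  [A.hot + 6]
8. n1.key = true  [h.cnt > 27]
9. n1.live = false  [A.hot > -4]
10. n6.sig = true  [A.key or A.live]
11. n7.sig = true  [true]
12. n8.cnt = 27  [terminal]
13. n9.lab = "qz"  [terminal]
14. n10.idx = 3  [terminal]
15. n7.lim = false  [g.idx > 3]
16. n7.cnt = -6  [h.cnt + g.idx - 36]
17. n11.cnt = -1  [terminal]
18. n12.pre = 22  [B₁.cnt + 28]
19. n12.mk = true  [h.cnt > -2]
20. n12.sig = -2  [h.cnt + B₁.cnt + 5]
21. n13.idx = 14  [terminal]
22. n14.cnt = -4  [terminal]
23. n15.pre = false  [terminal]
24. n12.idx = true  [D.pre > 21]
25. n6.lim = false  [B₀.sig == false]
26. n6.cnt = -9  [-9]
27. n0.depth = "vp"  ["vp"]
28. n0.val = -6  [-6]
29. n0.fin = "vm"  ["vm"]
30. n0.sig = -4  [B.cnt + 5]

false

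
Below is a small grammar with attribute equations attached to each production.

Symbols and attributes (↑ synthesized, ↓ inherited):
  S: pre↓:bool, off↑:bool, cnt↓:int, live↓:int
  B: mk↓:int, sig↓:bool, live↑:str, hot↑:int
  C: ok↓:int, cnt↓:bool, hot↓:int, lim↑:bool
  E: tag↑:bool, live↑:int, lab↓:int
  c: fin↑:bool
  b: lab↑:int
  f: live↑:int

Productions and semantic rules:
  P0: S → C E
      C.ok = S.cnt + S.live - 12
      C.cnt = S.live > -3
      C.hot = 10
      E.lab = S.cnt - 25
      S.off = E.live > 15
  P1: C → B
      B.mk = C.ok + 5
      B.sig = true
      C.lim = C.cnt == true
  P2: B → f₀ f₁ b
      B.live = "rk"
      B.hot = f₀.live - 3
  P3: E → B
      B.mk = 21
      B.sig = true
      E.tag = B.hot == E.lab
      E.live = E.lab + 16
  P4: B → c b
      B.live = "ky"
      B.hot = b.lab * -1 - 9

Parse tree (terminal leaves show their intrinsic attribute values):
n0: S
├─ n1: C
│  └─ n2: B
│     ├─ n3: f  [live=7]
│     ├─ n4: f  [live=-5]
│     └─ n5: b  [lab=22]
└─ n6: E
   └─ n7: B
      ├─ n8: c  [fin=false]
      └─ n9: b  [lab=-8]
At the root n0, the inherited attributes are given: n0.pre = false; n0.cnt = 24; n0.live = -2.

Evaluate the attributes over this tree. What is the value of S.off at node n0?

false

1. n0.pre = false  [given at root]
2. n0.cnt = 24  [given at root]
3. n0.live = -2  [given at root]
4. n1.ok = 10  [S.cnt + S.live - 12]
5. n1.cnt = true  [S.live > -3]
6. n1.hot = 10  [10]
7. n2.mk = 15  [C.ok + 5]
8. n2.sig = true  [true]
9. n3.live = 7  [terminal]
10. n4.live = -5  [terminal]
11. n5.lab = 22  [terminal]
12. n2.live = "rk"  ["rk"]
13. n2.hot = 4  [f₀.live - 3]
14. n1.lim = true  [C.cnt == true]
15. n6.lab = -1  [S.cnt - 25]
16. n7.mk = 21  [21]
17. n7.sig = true  [true]
18. n8.fin = false  [terminal]
19. n9.lab = -8  [terminal]
20. n7.live = "ky"  ["ky"]
21. n7.hot = -1  [b.lab * -1 - 9]
22. n6.tag = true  [B.hot == E.lab]
23. n6.live = 15  [E.lab + 16]
24. n0.off = false  [E.live > 15]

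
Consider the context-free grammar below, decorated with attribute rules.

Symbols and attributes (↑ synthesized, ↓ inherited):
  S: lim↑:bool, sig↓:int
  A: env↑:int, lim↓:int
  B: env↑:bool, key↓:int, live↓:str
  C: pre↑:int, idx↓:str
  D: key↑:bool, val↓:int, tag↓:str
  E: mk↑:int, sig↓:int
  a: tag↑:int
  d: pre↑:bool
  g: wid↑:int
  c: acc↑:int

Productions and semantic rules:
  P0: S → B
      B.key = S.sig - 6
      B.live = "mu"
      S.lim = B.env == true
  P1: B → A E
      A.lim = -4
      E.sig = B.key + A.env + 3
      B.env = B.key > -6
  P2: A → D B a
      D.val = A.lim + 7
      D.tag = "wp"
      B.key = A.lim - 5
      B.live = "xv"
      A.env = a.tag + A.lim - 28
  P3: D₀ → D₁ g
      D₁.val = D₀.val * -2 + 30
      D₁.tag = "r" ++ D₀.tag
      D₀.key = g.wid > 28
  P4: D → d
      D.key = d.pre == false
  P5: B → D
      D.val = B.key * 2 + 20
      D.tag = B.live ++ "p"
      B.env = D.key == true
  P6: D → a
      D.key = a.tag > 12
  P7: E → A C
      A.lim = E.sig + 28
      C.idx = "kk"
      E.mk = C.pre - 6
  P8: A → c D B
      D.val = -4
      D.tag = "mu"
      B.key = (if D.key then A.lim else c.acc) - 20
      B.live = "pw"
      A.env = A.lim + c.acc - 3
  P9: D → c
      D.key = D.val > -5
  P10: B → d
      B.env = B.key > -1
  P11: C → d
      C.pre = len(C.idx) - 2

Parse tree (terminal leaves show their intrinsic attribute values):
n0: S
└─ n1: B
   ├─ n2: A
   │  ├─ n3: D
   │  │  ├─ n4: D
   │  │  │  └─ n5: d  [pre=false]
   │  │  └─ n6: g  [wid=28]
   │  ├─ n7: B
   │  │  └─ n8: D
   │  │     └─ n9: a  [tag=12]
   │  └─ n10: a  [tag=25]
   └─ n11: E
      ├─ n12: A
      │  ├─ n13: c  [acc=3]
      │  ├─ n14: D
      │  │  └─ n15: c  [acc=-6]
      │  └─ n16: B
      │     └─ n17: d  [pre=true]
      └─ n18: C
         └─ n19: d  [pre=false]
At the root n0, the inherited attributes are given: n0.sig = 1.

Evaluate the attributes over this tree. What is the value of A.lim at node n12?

19

1. n0.sig = 1  [given at root]
2. n1.key = -5  [S.sig - 6]
3. n1.live = "mu"  ["mu"]
4. n2.lim = -4  [-4]
5. n3.val = 3  [A.lim + 7]
6. n3.tag = "wp"  ["wp"]
7. n4.val = 24  [D₀.val * -2 + 30]
8. n4.tag = "rwp"  ["r" ++ D₀.tag]
9. n5.pre = false  [terminal]
10. n4.key = true  [d.pre == false]
11. n6.wid = 28  [terminal]
12. n3.key = false  [g.wid > 28]
13. n7.key = -9  [A.lim - 5]
14. n7.live = "xv"  ["xv"]
15. n8.val = 2  [B.key * 2 + 20]
16. n8.tag = "xvp"  [B.live ++ "p"]
17. n9.tag = 12  [terminal]
18. n8.key = false  [a.tag > 12]
19. n7.env = false  [D.key == true]
20. n10.tag = 25  [terminal]
21. n2.env = -7  [a.tag + A.lim - 28]
22. n11.sig = -9  [B.key + A.env + 3]
23. n12.lim = 19  [E.sig + 28]
24. n13.acc = 3  [terminal]
25. n14.val = -4  [-4]
26. n14.tag = "mu"  ["mu"]
27. n15.acc = -6  [terminal]
28. n14.key = true  [D.val > -5]
29. n16.key = -1  [(if D.key then A.lim else c.acc) - 20]
30. n16.live = "pw"  ["pw"]
31. n17.pre = true  [terminal]
32. n16.env = false  [B.key > -1]
33. n12.env = 19  [A.lim + c.acc - 3]
34. n18.idx = "kk"  ["kk"]
35. n19.pre = false  [terminal]
36. n18.pre = 0  [len(C.idx) - 2]
37. n11.mk = -6  [C.pre - 6]
38. n1.env = true  [B.key > -6]
39. n0.lim = true  [B.env == true]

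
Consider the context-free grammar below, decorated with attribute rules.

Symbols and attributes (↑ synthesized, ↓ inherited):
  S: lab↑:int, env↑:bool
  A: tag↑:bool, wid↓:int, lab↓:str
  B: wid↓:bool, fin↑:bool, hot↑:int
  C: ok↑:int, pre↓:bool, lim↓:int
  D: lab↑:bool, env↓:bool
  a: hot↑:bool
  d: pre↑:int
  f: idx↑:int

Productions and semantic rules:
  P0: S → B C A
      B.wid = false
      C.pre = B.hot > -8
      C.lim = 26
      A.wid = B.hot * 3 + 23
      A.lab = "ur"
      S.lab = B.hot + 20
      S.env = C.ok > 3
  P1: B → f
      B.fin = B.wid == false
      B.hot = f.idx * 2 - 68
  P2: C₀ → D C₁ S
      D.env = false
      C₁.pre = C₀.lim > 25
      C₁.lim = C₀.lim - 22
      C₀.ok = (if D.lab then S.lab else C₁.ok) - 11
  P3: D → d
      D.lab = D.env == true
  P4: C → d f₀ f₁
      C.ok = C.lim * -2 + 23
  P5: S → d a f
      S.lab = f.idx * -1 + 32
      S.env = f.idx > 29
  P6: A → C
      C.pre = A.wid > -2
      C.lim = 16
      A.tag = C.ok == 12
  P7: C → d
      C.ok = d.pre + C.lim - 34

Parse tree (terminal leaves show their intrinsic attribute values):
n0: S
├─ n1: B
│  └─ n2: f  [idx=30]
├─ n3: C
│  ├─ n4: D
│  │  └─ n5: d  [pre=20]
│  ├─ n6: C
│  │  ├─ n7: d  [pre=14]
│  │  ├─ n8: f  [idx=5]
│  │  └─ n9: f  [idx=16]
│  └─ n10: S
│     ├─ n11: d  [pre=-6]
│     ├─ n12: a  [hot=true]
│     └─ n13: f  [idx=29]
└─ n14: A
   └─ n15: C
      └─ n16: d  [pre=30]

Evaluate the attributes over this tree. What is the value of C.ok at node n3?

4

1. n1.wid = false  [false]
2. n2.idx = 30  [terminal]
3. n1.fin = true  [B.wid == false]
4. n1.hot = -8  [f.idx * 2 - 68]
5. n3.pre = false  [B.hot > -8]
6. n3.lim = 26  [26]
7. n4.env = false  [false]
8. n5.pre = 20  [terminal]
9. n4.lab = false  [D.env == true]
10. n6.pre = true  [C₀.lim > 25]
11. n6.lim = 4  [C₀.lim - 22]
12. n7.pre = 14  [terminal]
13. n8.idx = 5  [terminal]
14. n9.idx = 16  [terminal]
15. n6.ok = 15  [C.lim * -2 + 23]
16. n11.pre = -6  [terminal]
17. n12.hot = true  [terminal]
18. n13.idx = 29  [terminal]
19. n10.lab = 3  [f.idx * -1 + 32]
20. n10.env = false  [f.idx > 29]
21. n3.ok = 4  [(if D.lab then S.lab else C₁.ok) - 11]
22. n14.wid = -1  [B.hot * 3 + 23]
23. n14.lab = "ur"  ["ur"]
24. n15.pre = true  [A.wid > -2]
25. n15.lim = 16  [16]
26. n16.pre = 30  [terminal]
27. n15.ok = 12  [d.pre + C.lim - 34]
28. n14.tag = true  [C.ok == 12]
29. n0.lab = 12  [B.hot + 20]
30. n0.env = true  [C.ok > 3]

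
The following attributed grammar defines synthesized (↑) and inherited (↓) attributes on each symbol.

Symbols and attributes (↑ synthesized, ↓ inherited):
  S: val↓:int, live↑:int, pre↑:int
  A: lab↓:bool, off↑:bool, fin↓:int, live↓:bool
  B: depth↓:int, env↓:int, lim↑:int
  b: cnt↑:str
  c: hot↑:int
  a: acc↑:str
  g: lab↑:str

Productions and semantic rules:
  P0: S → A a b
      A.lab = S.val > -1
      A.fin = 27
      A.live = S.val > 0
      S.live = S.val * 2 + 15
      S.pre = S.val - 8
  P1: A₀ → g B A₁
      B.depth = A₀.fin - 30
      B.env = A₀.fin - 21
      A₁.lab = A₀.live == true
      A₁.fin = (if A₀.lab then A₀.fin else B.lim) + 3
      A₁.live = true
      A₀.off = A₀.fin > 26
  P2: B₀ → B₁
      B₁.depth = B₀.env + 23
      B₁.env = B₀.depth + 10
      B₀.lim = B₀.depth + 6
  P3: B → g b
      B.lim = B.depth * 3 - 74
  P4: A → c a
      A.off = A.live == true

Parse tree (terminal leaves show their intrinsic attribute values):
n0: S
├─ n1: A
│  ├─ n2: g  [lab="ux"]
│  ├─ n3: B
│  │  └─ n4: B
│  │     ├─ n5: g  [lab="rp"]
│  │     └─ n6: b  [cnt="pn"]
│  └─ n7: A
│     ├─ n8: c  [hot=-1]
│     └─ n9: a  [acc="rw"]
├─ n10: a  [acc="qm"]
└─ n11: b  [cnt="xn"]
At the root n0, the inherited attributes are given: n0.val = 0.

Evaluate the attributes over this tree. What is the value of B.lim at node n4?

13

1. n0.val = 0  [given at root]
2. n1.lab = true  [S.val > -1]
3. n1.fin = 27  [27]
4. n1.live = false  [S.val > 0]
5. n2.lab = "ux"  [terminal]
6. n3.depth = -3  [A₀.fin - 30]
7. n3.env = 6  [A₀.fin - 21]
8. n4.depth = 29  [B₀.env + 23]
9. n4.env = 7  [B₀.depth + 10]
10. n5.lab = "rp"  [terminal]
11. n6.cnt = "pn"  [terminal]
12. n4.lim = 13  [B.depth * 3 - 74]
13. n3.lim = 3  [B₀.depth + 6]
14. n7.lab = false  [A₀.live == true]
15. n7.fin = 30  [(if A₀.lab then A₀.fin else B.lim) + 3]
16. n7.live = true  [true]
17. n8.hot = -1  [terminal]
18. n9.acc = "rw"  [terminal]
19. n7.off = true  [A.live == true]
20. n1.off = true  [A₀.fin > 26]
21. n10.acc = "qm"  [terminal]
22. n11.cnt = "xn"  [terminal]
23. n0.live = 15  [S.val * 2 + 15]
24. n0.pre = -8  [S.val - 8]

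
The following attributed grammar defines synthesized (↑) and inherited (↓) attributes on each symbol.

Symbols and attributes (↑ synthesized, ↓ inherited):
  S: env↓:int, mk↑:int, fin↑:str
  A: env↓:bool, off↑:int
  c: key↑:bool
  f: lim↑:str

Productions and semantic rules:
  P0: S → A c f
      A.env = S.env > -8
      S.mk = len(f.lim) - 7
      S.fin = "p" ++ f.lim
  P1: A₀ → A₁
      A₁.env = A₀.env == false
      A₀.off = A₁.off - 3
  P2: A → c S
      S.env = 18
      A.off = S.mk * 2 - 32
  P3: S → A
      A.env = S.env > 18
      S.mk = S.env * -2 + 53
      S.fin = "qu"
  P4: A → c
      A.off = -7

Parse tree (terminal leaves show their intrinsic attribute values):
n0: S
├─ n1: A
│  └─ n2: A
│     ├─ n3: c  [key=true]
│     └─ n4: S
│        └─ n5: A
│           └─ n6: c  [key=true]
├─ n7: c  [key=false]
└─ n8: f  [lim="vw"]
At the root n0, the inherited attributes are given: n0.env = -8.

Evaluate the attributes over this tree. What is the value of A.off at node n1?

-1

1. n0.env = -8  [given at root]
2. n1.env = false  [S.env > -8]
3. n2.env = true  [A₀.env == false]
4. n3.key = true  [terminal]
5. n4.env = 18  [18]
6. n5.env = false  [S.env > 18]
7. n6.key = true  [terminal]
8. n5.off = -7  [-7]
9. n4.mk = 17  [S.env * -2 + 53]
10. n4.fin = "qu"  ["qu"]
11. n2.off = 2  [S.mk * 2 - 32]
12. n1.off = -1  [A₁.off - 3]
13. n7.key = false  [terminal]
14. n8.lim = "vw"  [terminal]
15. n0.mk = -5  [len(f.lim) - 7]
16. n0.fin = "pvw"  ["p" ++ f.lim]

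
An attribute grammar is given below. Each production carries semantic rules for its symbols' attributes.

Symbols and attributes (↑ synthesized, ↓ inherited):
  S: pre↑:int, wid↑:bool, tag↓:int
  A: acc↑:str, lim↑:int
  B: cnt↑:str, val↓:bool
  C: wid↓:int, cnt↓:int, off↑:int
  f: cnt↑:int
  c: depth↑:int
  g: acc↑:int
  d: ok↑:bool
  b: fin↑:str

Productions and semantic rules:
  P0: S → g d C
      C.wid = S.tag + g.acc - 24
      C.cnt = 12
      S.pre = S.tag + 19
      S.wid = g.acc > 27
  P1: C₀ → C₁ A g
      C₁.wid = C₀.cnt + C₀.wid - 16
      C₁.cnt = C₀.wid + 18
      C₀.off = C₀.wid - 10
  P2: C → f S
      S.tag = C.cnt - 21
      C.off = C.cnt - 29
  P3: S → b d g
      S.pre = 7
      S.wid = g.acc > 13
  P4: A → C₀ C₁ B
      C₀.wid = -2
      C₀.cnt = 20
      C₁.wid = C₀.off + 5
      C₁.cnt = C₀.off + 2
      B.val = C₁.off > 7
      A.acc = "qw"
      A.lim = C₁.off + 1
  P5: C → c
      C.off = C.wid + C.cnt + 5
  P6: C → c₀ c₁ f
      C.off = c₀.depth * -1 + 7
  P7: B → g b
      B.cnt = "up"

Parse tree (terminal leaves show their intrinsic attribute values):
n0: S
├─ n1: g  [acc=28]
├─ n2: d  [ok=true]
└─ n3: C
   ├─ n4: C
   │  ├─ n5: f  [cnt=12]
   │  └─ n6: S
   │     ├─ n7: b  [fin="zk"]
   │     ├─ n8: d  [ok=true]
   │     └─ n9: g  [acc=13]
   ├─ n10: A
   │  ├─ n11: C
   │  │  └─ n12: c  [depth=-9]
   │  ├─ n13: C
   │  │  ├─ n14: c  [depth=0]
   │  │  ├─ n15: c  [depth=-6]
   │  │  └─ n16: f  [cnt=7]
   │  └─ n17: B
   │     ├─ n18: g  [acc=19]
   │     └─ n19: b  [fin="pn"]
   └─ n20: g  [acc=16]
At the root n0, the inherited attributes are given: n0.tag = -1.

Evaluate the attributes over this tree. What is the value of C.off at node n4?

1. n0.tag = -1  [given at root]
2. n1.acc = 28  [terminal]
3. n2.ok = true  [terminal]
4. n3.wid = 3  [S.tag + g.acc - 24]
5. n3.cnt = 12  [12]
6. n4.wid = -1  [C₀.cnt + C₀.wid - 16]
7. n4.cnt = 21  [C₀.wid + 18]
8. n5.cnt = 12  [terminal]
9. n6.tag = 0  [C.cnt - 21]
10. n7.fin = "zk"  [terminal]
11. n8.ok = true  [terminal]
12. n9.acc = 13  [terminal]
13. n6.pre = 7  [7]
14. n6.wid = false  [g.acc > 13]
15. n4.off = -8  [C.cnt - 29]
16. n11.wid = -2  [-2]
17. n11.cnt = 20  [20]
18. n12.depth = -9  [terminal]
19. n11.off = 23  [C.wid + C.cnt + 5]
20. n13.wid = 28  [C₀.off + 5]
21. n13.cnt = 25  [C₀.off + 2]
22. n14.depth = 0  [terminal]
23. n15.depth = -6  [terminal]
24. n16.cnt = 7  [terminal]
25. n13.off = 7  [c₀.depth * -1 + 7]
26. n17.val = false  [C₁.off > 7]
27. n18.acc = 19  [terminal]
28. n19.fin = "pn"  [terminal]
29. n17.cnt = "up"  ["up"]
30. n10.acc = "qw"  ["qw"]
31. n10.lim = 8  [C₁.off + 1]
32. n20.acc = 16  [terminal]
33. n3.off = -7  [C₀.wid - 10]
34. n0.pre = 18  [S.tag + 19]
35. n0.wid = true  [g.acc > 27]

-8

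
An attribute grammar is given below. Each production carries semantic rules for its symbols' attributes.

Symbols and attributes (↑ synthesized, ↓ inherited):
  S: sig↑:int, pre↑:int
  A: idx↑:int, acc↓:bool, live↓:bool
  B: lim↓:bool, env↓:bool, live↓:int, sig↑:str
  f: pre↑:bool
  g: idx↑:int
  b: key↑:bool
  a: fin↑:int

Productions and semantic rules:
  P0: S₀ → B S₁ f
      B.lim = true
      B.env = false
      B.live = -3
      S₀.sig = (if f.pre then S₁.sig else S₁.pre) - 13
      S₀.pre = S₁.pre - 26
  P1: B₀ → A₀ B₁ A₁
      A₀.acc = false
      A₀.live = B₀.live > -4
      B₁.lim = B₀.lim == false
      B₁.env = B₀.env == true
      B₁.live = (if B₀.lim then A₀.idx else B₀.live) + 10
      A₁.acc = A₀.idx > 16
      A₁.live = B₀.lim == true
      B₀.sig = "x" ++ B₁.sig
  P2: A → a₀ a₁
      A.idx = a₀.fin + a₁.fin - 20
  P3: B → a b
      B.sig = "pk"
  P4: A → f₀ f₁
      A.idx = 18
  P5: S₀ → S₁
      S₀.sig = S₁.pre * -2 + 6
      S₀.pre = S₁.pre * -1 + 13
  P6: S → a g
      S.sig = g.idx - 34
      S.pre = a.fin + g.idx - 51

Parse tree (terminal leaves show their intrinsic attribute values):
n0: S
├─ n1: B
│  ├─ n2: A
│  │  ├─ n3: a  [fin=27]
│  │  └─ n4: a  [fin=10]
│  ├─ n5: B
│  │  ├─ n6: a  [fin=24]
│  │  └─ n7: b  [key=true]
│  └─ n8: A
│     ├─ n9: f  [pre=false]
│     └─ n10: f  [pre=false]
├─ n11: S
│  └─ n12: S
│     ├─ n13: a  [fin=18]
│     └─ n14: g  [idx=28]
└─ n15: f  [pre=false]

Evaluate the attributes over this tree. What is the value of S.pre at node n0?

1. n1.lim = true  [true]
2. n1.env = false  [false]
3. n1.live = -3  [-3]
4. n2.acc = false  [false]
5. n2.live = true  [B₀.live > -4]
6. n3.fin = 27  [terminal]
7. n4.fin = 10  [terminal]
8. n2.idx = 17  [a₀.fin + a₁.fin - 20]
9. n5.lim = false  [B₀.lim == false]
10. n5.env = false  [B₀.env == true]
11. n5.live = 27  [(if B₀.lim then A₀.idx else B₀.live) + 10]
12. n6.fin = 24  [terminal]
13. n7.key = true  [terminal]
14. n5.sig = "pk"  ["pk"]
15. n8.acc = true  [A₀.idx > 16]
16. n8.live = true  [B₀.lim == true]
17. n9.pre = false  [terminal]
18. n10.pre = false  [terminal]
19. n8.idx = 18  [18]
20. n1.sig = "xpk"  ["x" ++ B₁.sig]
21. n13.fin = 18  [terminal]
22. n14.idx = 28  [terminal]
23. n12.sig = -6  [g.idx - 34]
24. n12.pre = -5  [a.fin + g.idx - 51]
25. n11.sig = 16  [S₁.pre * -2 + 6]
26. n11.pre = 18  [S₁.pre * -1 + 13]
27. n15.pre = false  [terminal]
28. n0.sig = 5  [(if f.pre then S₁.sig else S₁.pre) - 13]
29. n0.pre = -8  [S₁.pre - 26]

-8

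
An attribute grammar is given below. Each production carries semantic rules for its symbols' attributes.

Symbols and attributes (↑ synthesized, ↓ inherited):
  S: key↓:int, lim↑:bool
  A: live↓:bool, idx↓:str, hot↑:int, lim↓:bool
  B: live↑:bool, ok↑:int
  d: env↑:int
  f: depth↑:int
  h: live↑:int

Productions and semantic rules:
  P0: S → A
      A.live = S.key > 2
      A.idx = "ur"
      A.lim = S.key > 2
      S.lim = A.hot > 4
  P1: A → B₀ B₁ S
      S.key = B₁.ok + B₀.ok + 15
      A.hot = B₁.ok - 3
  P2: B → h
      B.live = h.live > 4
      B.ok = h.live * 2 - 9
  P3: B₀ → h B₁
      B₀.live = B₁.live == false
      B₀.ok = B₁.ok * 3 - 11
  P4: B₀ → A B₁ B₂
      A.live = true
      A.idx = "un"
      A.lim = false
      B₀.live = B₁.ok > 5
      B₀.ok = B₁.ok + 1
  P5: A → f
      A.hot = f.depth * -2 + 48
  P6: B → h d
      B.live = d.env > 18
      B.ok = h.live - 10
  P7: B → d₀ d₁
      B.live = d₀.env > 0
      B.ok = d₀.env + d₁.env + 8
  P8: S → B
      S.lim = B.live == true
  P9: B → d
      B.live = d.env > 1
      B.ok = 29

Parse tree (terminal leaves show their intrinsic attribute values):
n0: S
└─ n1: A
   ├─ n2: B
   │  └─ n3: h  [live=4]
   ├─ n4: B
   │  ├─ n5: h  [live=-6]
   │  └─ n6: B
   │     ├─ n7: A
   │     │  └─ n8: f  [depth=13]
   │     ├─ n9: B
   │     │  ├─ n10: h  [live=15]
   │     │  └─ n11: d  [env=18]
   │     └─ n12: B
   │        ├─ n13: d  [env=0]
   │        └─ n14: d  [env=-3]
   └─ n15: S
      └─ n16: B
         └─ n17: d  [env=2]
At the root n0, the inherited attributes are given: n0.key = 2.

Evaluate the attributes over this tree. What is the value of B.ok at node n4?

7

1. n0.key = 2  [given at root]
2. n1.live = false  [S.key > 2]
3. n1.idx = "ur"  ["ur"]
4. n1.lim = false  [S.key > 2]
5. n3.live = 4  [terminal]
6. n2.live = false  [h.live > 4]
7. n2.ok = -1  [h.live * 2 - 9]
8. n5.live = -6  [terminal]
9. n7.live = true  [true]
10. n7.idx = "un"  ["un"]
11. n7.lim = false  [false]
12. n8.depth = 13  [terminal]
13. n7.hot = 22  [f.depth * -2 + 48]
14. n10.live = 15  [terminal]
15. n11.env = 18  [terminal]
16. n9.live = false  [d.env > 18]
17. n9.ok = 5  [h.live - 10]
18. n13.env = 0  [terminal]
19. n14.env = -3  [terminal]
20. n12.live = false  [d₀.env > 0]
21. n12.ok = 5  [d₀.env + d₁.env + 8]
22. n6.live = false  [B₁.ok > 5]
23. n6.ok = 6  [B₁.ok + 1]
24. n4.live = true  [B₁.live == false]
25. n4.ok = 7  [B₁.ok * 3 - 11]
26. n15.key = 21  [B₁.ok + B₀.ok + 15]
27. n17.env = 2  [terminal]
28. n16.live = true  [d.env > 1]
29. n16.ok = 29  [29]
30. n15.lim = true  [B.live == true]
31. n1.hot = 4  [B₁.ok - 3]
32. n0.lim = false  [A.hot > 4]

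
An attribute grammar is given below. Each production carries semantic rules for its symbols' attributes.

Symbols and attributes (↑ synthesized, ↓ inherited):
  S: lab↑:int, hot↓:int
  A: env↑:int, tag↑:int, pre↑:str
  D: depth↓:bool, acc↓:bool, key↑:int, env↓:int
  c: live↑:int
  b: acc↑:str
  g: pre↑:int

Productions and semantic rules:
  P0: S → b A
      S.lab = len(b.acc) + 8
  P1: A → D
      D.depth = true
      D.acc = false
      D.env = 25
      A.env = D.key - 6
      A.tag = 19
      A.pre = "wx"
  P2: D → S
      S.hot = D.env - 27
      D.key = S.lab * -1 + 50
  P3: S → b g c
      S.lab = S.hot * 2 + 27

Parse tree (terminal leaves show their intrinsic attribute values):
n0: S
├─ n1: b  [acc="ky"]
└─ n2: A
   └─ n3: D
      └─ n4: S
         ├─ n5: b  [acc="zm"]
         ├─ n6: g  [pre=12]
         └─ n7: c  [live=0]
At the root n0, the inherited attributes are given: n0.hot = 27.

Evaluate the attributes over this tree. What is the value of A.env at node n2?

21

1. n0.hot = 27  [given at root]
2. n1.acc = "ky"  [terminal]
3. n3.depth = true  [true]
4. n3.acc = false  [false]
5. n3.env = 25  [25]
6. n4.hot = -2  [D.env - 27]
7. n5.acc = "zm"  [terminal]
8. n6.pre = 12  [terminal]
9. n7.live = 0  [terminal]
10. n4.lab = 23  [S.hot * 2 + 27]
11. n3.key = 27  [S.lab * -1 + 50]
12. n2.env = 21  [D.key - 6]
13. n2.tag = 19  [19]
14. n2.pre = "wx"  ["wx"]
15. n0.lab = 10  [len(b.acc) + 8]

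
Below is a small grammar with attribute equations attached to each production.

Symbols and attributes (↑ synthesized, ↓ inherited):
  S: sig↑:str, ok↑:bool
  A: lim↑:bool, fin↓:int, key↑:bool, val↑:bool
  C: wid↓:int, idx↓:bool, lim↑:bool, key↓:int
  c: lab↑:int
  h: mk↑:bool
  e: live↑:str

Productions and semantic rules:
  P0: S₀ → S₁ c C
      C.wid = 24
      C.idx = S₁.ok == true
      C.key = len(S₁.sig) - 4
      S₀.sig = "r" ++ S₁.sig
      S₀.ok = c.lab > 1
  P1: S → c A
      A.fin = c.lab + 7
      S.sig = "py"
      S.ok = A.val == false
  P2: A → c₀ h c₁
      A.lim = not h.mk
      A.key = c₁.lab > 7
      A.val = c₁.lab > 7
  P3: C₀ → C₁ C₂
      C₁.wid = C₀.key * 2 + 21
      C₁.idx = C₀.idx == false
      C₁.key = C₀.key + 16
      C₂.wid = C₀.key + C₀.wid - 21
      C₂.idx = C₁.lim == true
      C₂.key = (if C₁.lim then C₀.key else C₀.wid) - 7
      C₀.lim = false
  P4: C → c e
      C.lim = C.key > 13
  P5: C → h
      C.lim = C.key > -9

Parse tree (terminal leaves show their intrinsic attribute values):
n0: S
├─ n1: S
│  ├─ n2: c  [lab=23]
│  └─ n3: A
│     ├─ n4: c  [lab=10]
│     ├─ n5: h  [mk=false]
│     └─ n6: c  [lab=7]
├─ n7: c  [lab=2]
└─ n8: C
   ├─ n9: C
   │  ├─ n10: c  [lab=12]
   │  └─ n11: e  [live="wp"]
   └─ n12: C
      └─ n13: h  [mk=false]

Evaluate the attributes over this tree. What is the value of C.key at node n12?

-9

1. n2.lab = 23  [terminal]
2. n3.fin = 30  [c.lab + 7]
3. n4.lab = 10  [terminal]
4. n5.mk = false  [terminal]
5. n6.lab = 7  [terminal]
6. n3.lim = true  [not h.mk]
7. n3.key = false  [c₁.lab > 7]
8. n3.val = false  [c₁.lab > 7]
9. n1.sig = "py"  ["py"]
10. n1.ok = true  [A.val == false]
11. n7.lab = 2  [terminal]
12. n8.wid = 24  [24]
13. n8.idx = true  [S₁.ok == true]
14. n8.key = -2  [len(S₁.sig) - 4]
15. n9.wid = 17  [C₀.key * 2 + 21]
16. n9.idx = false  [C₀.idx == false]
17. n9.key = 14  [C₀.key + 16]
18. n10.lab = 12  [terminal]
19. n11.live = "wp"  [terminal]
20. n9.lim = true  [C.key > 13]
21. n12.wid = 1  [C₀.key + C₀.wid - 21]
22. n12.idx = true  [C₁.lim == true]
23. n12.key = -9  [(if C₁.lim then C₀.key else C₀.wid) - 7]
24. n13.mk = false  [terminal]
25. n12.lim = false  [C.key > -9]
26. n8.lim = false  [false]
27. n0.sig = "rpy"  ["r" ++ S₁.sig]
28. n0.ok = true  [c.lab > 1]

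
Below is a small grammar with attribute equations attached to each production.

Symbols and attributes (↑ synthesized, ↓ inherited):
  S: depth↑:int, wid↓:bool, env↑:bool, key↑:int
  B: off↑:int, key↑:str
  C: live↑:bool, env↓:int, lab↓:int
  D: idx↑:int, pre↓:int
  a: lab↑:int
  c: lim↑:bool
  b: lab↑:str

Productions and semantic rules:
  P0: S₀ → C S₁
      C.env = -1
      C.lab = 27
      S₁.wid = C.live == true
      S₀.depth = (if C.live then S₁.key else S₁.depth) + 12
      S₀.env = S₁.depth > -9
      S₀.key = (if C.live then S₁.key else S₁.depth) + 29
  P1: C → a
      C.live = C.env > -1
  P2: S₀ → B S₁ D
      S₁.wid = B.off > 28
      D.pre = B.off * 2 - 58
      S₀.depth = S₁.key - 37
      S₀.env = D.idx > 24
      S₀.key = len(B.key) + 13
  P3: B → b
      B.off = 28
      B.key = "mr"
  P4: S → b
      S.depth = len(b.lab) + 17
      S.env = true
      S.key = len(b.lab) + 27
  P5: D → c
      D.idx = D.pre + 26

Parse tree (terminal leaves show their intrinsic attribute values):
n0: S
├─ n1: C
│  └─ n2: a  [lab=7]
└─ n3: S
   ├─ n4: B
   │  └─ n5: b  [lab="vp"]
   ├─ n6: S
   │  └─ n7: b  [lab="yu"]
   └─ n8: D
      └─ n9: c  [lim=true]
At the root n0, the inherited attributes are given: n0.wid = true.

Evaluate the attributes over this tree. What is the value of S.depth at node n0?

1. n0.wid = true  [given at root]
2. n1.env = -1  [-1]
3. n1.lab = 27  [27]
4. n2.lab = 7  [terminal]
5. n1.live = false  [C.env > -1]
6. n3.wid = false  [C.live == true]
7. n5.lab = "vp"  [terminal]
8. n4.off = 28  [28]
9. n4.key = "mr"  ["mr"]
10. n6.wid = false  [B.off > 28]
11. n7.lab = "yu"  [terminal]
12. n6.depth = 19  [len(b.lab) + 17]
13. n6.env = true  [true]
14. n6.key = 29  [len(b.lab) + 27]
15. n8.pre = -2  [B.off * 2 - 58]
16. n9.lim = true  [terminal]
17. n8.idx = 24  [D.pre + 26]
18. n3.depth = -8  [S₁.key - 37]
19. n3.env = false  [D.idx > 24]
20. n3.key = 15  [len(B.key) + 13]
21. n0.depth = 4  [(if C.live then S₁.key else S₁.depth) + 12]
22. n0.env = true  [S₁.depth > -9]
23. n0.key = 21  [(if C.live then S₁.key else S₁.depth) + 29]

4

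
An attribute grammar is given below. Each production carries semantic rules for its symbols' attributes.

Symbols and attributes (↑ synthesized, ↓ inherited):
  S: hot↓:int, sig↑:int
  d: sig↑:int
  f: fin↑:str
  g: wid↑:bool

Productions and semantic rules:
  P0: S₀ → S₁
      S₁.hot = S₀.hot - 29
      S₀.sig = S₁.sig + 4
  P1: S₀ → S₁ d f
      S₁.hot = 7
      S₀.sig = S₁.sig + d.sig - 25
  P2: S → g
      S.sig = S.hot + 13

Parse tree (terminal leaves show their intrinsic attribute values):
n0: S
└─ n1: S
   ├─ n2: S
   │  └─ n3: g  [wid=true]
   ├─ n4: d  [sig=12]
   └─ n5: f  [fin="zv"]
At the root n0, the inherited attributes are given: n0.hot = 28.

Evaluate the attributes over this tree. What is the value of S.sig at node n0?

1. n0.hot = 28  [given at root]
2. n1.hot = -1  [S₀.hot - 29]
3. n2.hot = 7  [7]
4. n3.wid = true  [terminal]
5. n2.sig = 20  [S.hot + 13]
6. n4.sig = 12  [terminal]
7. n5.fin = "zv"  [terminal]
8. n1.sig = 7  [S₁.sig + d.sig - 25]
9. n0.sig = 11  [S₁.sig + 4]

11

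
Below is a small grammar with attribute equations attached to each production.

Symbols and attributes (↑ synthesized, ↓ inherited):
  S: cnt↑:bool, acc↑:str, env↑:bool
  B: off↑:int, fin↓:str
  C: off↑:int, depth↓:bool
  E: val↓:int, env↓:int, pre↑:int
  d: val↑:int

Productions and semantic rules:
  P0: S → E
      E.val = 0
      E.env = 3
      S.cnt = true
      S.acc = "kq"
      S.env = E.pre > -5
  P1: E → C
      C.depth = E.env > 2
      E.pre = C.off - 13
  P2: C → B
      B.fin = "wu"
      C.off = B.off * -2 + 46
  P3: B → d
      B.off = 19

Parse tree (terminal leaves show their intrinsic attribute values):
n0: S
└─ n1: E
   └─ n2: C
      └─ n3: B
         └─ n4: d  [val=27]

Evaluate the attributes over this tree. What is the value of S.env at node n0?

1. n1.val = 0  [0]
2. n1.env = 3  [3]
3. n2.depth = true  [E.env > 2]
4. n3.fin = "wu"  ["wu"]
5. n4.val = 27  [terminal]
6. n3.off = 19  [19]
7. n2.off = 8  [B.off * -2 + 46]
8. n1.pre = -5  [C.off - 13]
9. n0.cnt = true  [true]
10. n0.acc = "kq"  ["kq"]
11. n0.env = false  [E.pre > -5]

false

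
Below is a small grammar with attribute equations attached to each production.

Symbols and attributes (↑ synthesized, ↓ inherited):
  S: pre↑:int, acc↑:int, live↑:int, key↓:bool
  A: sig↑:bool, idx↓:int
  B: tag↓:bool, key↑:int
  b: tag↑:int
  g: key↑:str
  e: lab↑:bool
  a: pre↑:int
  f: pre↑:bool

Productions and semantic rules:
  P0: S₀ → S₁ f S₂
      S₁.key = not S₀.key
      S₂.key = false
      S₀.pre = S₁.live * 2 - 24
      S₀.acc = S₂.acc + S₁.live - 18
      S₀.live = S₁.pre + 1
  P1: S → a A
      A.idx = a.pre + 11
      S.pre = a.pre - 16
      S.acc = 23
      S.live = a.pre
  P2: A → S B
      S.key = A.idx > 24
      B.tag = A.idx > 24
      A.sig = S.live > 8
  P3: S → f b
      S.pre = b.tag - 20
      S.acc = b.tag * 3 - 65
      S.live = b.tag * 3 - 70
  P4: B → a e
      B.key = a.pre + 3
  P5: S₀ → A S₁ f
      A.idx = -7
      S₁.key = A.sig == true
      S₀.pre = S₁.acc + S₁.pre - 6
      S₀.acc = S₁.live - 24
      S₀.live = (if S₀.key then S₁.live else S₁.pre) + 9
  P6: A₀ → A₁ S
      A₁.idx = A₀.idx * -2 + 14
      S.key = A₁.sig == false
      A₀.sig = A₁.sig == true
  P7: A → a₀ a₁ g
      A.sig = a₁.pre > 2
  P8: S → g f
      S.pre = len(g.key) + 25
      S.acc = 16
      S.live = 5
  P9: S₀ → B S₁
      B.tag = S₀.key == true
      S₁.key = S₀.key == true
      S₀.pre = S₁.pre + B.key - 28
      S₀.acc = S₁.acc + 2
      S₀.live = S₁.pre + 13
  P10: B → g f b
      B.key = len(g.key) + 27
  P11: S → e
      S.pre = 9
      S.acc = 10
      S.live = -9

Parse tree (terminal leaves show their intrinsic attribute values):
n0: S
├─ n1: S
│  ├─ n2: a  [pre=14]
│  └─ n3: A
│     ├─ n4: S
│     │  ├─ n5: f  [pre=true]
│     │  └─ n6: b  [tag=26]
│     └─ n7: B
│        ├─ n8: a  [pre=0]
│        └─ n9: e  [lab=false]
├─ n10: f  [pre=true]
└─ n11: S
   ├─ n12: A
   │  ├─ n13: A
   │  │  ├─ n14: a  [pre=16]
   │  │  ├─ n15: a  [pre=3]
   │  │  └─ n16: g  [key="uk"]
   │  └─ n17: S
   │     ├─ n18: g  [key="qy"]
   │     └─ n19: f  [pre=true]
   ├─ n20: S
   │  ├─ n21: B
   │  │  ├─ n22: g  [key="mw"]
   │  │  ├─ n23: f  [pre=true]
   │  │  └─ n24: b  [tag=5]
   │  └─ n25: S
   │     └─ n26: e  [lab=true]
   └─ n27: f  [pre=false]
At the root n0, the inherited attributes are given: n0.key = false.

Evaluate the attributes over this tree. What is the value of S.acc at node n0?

-6

1. n0.key = false  [given at root]
2. n1.key = true  [not S₀.key]
3. n2.pre = 14  [terminal]
4. n3.idx = 25  [a.pre + 11]
5. n4.key = true  [A.idx > 24]
6. n5.pre = true  [terminal]
7. n6.tag = 26  [terminal]
8. n4.pre = 6  [b.tag - 20]
9. n4.acc = 13  [b.tag * 3 - 65]
10. n4.live = 8  [b.tag * 3 - 70]
11. n7.tag = true  [A.idx > 24]
12. n8.pre = 0  [terminal]
13. n9.lab = false  [terminal]
14. n7.key = 3  [a.pre + 3]
15. n3.sig = false  [S.live > 8]
16. n1.pre = -2  [a.pre - 16]
17. n1.acc = 23  [23]
18. n1.live = 14  [a.pre]
19. n10.pre = true  [terminal]
20. n11.key = false  [false]
21. n12.idx = -7  [-7]
22. n13.idx = 28  [A₀.idx * -2 + 14]
23. n14.pre = 16  [terminal]
24. n15.pre = 3  [terminal]
25. n16.key = "uk"  [terminal]
26. n13.sig = true  [a₁.pre > 2]
27. n17.key = false  [A₁.sig == false]
28. n18.key = "qy"  [terminal]
29. n19.pre = true  [terminal]
30. n17.pre = 27  [len(g.key) + 25]
31. n17.acc = 16  [16]
32. n17.live = 5  [5]
33. n12.sig = true  [A₁.sig == true]
34. n20.key = true  [A.sig == true]
35. n21.tag = true  [S₀.key == true]
36. n22.key = "mw"  [terminal]
37. n23.pre = true  [terminal]
38. n24.tag = 5  [terminal]
39. n21.key = 29  [len(g.key) + 27]
40. n25.key = true  [S₀.key == true]
41. n26.lab = true  [terminal]
42. n25.pre = 9  [9]
43. n25.acc = 10  [10]
44. n25.live = -9  [-9]
45. n20.pre = 10  [S₁.pre + B.key - 28]
46. n20.acc = 12  [S₁.acc + 2]
47. n20.live = 22  [S₁.pre + 13]
48. n27.pre = false  [terminal]
49. n11.pre = 16  [S₁.acc + S₁.pre - 6]
50. n11.acc = -2  [S₁.live - 24]
51. n11.live = 19  [(if S₀.key then S₁.live else S₁.pre) + 9]
52. n0.pre = 4  [S₁.live * 2 - 24]
53. n0.acc = -6  [S₂.acc + S₁.live - 18]
54. n0.live = -1  [S₁.pre + 1]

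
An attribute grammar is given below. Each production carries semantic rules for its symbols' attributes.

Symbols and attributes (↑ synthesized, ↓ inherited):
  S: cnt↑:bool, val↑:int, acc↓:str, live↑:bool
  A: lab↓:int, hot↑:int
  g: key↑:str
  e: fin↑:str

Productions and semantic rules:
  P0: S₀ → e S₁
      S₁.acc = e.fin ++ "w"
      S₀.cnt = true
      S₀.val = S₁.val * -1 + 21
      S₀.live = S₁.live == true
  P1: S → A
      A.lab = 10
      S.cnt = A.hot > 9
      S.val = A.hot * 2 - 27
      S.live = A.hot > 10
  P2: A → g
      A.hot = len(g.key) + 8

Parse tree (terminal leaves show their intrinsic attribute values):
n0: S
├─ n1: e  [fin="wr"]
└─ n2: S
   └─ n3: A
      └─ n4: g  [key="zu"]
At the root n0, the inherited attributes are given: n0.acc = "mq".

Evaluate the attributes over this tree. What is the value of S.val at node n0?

28

1. n0.acc = "mq"  [given at root]
2. n1.fin = "wr"  [terminal]
3. n2.acc = "wrw"  [e.fin ++ "w"]
4. n3.lab = 10  [10]
5. n4.key = "zu"  [terminal]
6. n3.hot = 10  [len(g.key) + 8]
7. n2.cnt = true  [A.hot > 9]
8. n2.val = -7  [A.hot * 2 - 27]
9. n2.live = false  [A.hot > 10]
10. n0.cnt = true  [true]
11. n0.val = 28  [S₁.val * -1 + 21]
12. n0.live = false  [S₁.live == true]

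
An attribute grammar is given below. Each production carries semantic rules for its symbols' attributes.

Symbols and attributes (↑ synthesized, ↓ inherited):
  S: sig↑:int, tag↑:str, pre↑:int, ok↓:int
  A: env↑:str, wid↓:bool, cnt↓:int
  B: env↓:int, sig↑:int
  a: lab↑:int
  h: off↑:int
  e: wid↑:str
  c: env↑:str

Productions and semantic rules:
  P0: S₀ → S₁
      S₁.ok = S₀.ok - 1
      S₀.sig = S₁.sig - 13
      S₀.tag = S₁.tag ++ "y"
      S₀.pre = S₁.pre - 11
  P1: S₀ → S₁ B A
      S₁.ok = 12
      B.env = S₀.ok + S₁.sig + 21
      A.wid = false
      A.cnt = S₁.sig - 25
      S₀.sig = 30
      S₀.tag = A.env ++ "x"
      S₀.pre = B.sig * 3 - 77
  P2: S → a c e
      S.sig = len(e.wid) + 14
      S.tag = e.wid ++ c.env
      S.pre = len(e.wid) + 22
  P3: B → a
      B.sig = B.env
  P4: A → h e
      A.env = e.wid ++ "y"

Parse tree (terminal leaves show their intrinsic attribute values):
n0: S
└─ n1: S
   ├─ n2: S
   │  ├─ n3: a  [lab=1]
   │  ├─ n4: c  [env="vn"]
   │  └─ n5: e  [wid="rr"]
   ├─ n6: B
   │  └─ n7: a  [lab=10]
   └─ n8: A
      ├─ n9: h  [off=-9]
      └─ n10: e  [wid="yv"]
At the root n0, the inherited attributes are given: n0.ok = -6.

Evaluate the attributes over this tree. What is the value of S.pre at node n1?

13

1. n0.ok = -6  [given at root]
2. n1.ok = -7  [S₀.ok - 1]
3. n2.ok = 12  [12]
4. n3.lab = 1  [terminal]
5. n4.env = "vn"  [terminal]
6. n5.wid = "rr"  [terminal]
7. n2.sig = 16  [len(e.wid) + 14]
8. n2.tag = "rrvn"  [e.wid ++ c.env]
9. n2.pre = 24  [len(e.wid) + 22]
10. n6.env = 30  [S₀.ok + S₁.sig + 21]
11. n7.lab = 10  [terminal]
12. n6.sig = 30  [B.env]
13. n8.wid = false  [false]
14. n8.cnt = -9  [S₁.sig - 25]
15. n9.off = -9  [terminal]
16. n10.wid = "yv"  [terminal]
17. n8.env = "yvy"  [e.wid ++ "y"]
18. n1.sig = 30  [30]
19. n1.tag = "yvyx"  [A.env ++ "x"]
20. n1.pre = 13  [B.sig * 3 - 77]
21. n0.sig = 17  [S₁.sig - 13]
22. n0.tag = "yvyxy"  [S₁.tag ++ "y"]
23. n0.pre = 2  [S₁.pre - 11]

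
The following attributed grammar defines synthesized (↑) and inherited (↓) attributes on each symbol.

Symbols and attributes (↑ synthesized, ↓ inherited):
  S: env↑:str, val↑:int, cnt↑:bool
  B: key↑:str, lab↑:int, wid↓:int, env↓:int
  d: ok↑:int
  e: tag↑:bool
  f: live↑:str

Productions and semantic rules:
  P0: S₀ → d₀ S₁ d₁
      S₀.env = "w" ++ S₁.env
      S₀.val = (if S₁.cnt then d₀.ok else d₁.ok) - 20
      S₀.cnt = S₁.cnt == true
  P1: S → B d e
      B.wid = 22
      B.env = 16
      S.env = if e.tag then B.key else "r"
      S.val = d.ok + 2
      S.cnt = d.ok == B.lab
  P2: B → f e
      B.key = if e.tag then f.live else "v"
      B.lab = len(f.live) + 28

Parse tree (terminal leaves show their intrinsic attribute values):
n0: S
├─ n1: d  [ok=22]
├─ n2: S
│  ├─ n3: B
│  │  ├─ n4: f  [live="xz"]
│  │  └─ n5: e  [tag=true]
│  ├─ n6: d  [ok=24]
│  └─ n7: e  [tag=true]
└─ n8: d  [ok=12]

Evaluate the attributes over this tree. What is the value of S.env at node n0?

1. n1.ok = 22  [terminal]
2. n3.wid = 22  [22]
3. n3.env = 16  [16]
4. n4.live = "xz"  [terminal]
5. n5.tag = true  [terminal]
6. n3.key = "xz"  [if e.tag then f.live else "v"]
7. n3.lab = 30  [len(f.live) + 28]
8. n6.ok = 24  [terminal]
9. n7.tag = true  [terminal]
10. n2.env = "xz"  [if e.tag then B.key else "r"]
11. n2.val = 26  [d.ok + 2]
12. n2.cnt = false  [d.ok == B.lab]
13. n8.ok = 12  [terminal]
14. n0.env = "wxz"  ["w" ++ S₁.env]
15. n0.val = -8  [(if S₁.cnt then d₀.ok else d₁.ok) - 20]
16. n0.cnt = false  [S₁.cnt == true]

"wxz"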